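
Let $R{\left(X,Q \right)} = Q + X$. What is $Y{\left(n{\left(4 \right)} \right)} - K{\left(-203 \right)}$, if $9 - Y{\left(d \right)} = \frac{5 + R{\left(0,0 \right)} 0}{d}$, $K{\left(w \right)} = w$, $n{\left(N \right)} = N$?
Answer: $\frac{843}{4} \approx 210.75$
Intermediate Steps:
$Y{\left(d \right)} = 9 - \frac{5}{d}$ ($Y{\left(d \right)} = 9 - \frac{5 + \left(0 + 0\right) 0}{d} = 9 - \frac{5 + 0 \cdot 0}{d} = 9 - \frac{5 + 0}{d} = 9 - \frac{5}{d}$)
$Y{\left(n{\left(4 \right)} \right)} - K{\left(-203 \right)} = \left(9 - \frac{5}{4}\right) - -203 = \left(9 - \frac{5}{4}\right) + 203 = \frac{31}{4} + 203 = \frac{843}{4}$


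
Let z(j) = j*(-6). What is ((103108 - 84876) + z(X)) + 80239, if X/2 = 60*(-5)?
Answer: 102071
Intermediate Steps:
X = -600 (X = 2*(60*(-5)) = 2*(-300) = -600)
z(j) = -6*j
((103108 - 84876) + z(X)) + 80239 = ((103108 - 84876) - 6*(-600)) + 80239 = (18232 + 3600) + 80239 = 21832 + 80239 = 102071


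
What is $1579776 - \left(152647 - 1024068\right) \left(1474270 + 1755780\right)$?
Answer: $2814734980826$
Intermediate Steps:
$1579776 - \left(152647 - 1024068\right) \left(1474270 + 1755780\right) = 1579776 - \left(-871421\right) 3230050 = 1579776 - -2814733401050 = 1579776 + 2814733401050 = 2814734980826$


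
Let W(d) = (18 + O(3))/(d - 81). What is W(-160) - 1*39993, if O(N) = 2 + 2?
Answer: -9638335/241 ≈ -39993.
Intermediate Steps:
O(N) = 4
W(d) = 22/(-81 + d) (W(d) = (18 + 4)/(d - 81) = 22/(-81 + d))
W(-160) - 1*39993 = 22/(-81 - 160) - 1*39993 = 22/(-241) - 39993 = 22*(-1/241) - 39993 = -22/241 - 39993 = -9638335/241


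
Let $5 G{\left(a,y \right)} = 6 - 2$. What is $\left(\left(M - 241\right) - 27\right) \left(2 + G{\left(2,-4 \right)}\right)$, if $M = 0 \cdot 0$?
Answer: $- \frac{3752}{5} \approx -750.4$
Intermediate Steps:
$G{\left(a,y \right)} = \frac{4}{5}$ ($G{\left(a,y \right)} = \frac{6 - 2}{5} = \frac{1}{5} \cdot 4 = \frac{4}{5}$)
$M = 0$
$\left(\left(M - 241\right) - 27\right) \left(2 + G{\left(2,-4 \right)}\right) = \left(\left(0 - 241\right) - 27\right) \left(2 + \frac{4}{5}\right) = \left(-241 - 27\right) \frac{14}{5} = \left(-268\right) \frac{14}{5} = - \frac{3752}{5}$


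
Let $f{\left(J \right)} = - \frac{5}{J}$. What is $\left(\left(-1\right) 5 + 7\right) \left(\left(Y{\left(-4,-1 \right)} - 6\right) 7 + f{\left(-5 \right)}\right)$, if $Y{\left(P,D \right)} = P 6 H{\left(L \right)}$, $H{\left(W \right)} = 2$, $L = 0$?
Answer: $-754$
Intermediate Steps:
$Y{\left(P,D \right)} = 12 P$ ($Y{\left(P,D \right)} = P 6 \cdot 2 = P 12 = 12 P$)
$\left(\left(-1\right) 5 + 7\right) \left(\left(Y{\left(-4,-1 \right)} - 6\right) 7 + f{\left(-5 \right)}\right) = \left(\left(-1\right) 5 + 7\right) \left(\left(12 \left(-4\right) - 6\right) 7 - \frac{5}{-5}\right) = \left(-5 + 7\right) \left(\left(-48 - 6\right) 7 - -1\right) = 2 \left(\left(-54\right) 7 + 1\right) = 2 \left(-378 + 1\right) = 2 \left(-377\right) = -754$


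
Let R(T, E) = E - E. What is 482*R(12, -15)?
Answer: 0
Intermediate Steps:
R(T, E) = 0
482*R(12, -15) = 482*0 = 0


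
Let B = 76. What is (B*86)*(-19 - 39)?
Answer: -379088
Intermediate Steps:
(B*86)*(-19 - 39) = (76*86)*(-19 - 39) = 6536*(-58) = -379088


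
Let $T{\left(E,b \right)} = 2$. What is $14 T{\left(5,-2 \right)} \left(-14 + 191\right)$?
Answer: $4956$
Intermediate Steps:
$14 T{\left(5,-2 \right)} \left(-14 + 191\right) = 14 \cdot 2 \left(-14 + 191\right) = 28 \cdot 177 = 4956$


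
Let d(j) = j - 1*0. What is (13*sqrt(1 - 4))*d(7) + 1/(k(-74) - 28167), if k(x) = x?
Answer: -1/28241 + 91*I*sqrt(3) ≈ -3.541e-5 + 157.62*I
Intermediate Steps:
d(j) = j (d(j) = j + 0 = j)
(13*sqrt(1 - 4))*d(7) + 1/(k(-74) - 28167) = (13*sqrt(1 - 4))*7 + 1/(-74 - 28167) = (13*sqrt(-3))*7 + 1/(-28241) = (13*(I*sqrt(3)))*7 - 1/28241 = (13*I*sqrt(3))*7 - 1/28241 = 91*I*sqrt(3) - 1/28241 = -1/28241 + 91*I*sqrt(3)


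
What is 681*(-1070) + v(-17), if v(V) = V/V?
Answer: -728669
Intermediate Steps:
v(V) = 1
681*(-1070) + v(-17) = 681*(-1070) + 1 = -728670 + 1 = -728669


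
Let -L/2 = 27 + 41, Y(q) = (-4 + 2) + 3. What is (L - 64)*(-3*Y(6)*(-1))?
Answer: -600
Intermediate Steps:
Y(q) = 1 (Y(q) = -2 + 3 = 1)
L = -136 (L = -2*(27 + 41) = -2*68 = -136)
(L - 64)*(-3*Y(6)*(-1)) = (-136 - 64)*(-3*1*(-1)) = -(-600)*(-1) = -200*3 = -600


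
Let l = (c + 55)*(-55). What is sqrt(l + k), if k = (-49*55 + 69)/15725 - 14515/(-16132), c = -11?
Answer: I*sqrt(1137203348200221)/685610 ≈ 49.186*I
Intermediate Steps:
k = 5023939/6856100 (k = (-2695 + 69)*(1/15725) - 14515*(-1/16132) = -2626*1/15725 + 14515/16132 = -2626/15725 + 14515/16132 = 5023939/6856100 ≈ 0.73277)
l = -2420 (l = (-11 + 55)*(-55) = 44*(-55) = -2420)
sqrt(l + k) = sqrt(-2420 + 5023939/6856100) = sqrt(-16586738061/6856100) = I*sqrt(1137203348200221)/685610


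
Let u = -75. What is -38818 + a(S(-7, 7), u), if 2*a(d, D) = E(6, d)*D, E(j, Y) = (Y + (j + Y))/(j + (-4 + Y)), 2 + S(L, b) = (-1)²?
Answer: -38968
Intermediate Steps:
S(L, b) = -1 (S(L, b) = -2 + (-1)² = -2 + 1 = -1)
E(j, Y) = (j + 2*Y)/(-4 + Y + j) (E(j, Y) = (Y + (Y + j))/(-4 + Y + j) = (j + 2*Y)/(-4 + Y + j))
a(d, D) = D*(6 + 2*d)/(2*(2 + d)) (a(d, D) = (((6 + 2*d)/(-4 + d + 6))*D)/2 = (((6 + 2*d)/(2 + d))*D)/2 = (D*(6 + 2*d)/(2 + d))/2 = D*(6 + 2*d)/(2*(2 + d)))
-38818 + a(S(-7, 7), u) = -38818 - 75*(3 - 1)/(2 - 1) = -38818 - 75*2/1 = -38818 - 75*1*2 = -38818 - 150 = -38968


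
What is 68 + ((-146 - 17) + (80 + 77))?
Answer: 62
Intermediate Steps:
68 + ((-146 - 17) + (80 + 77)) = 68 + (-163 + 157) = 68 - 6 = 62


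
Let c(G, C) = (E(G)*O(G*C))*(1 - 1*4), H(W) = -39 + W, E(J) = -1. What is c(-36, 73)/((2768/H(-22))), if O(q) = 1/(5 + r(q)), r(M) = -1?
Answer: -183/11072 ≈ -0.016528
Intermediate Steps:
O(q) = 1/4 (O(q) = 1/(5 - 1) = 1/4)
c(G, C) = 3/4 (c(G, C) = (-1*1/4)*(1 - 1*4) = -(1 - 4)/4 = -1/4*(-3) = 3/4)
c(-36, 73)/((2768/H(-22))) = 3/(4*((2768/(-39 - 22)))) = 3/(4*((2768/(-61)))) = 3/(4*((2768*(-1/61)))) = 3/(4*(-2768/61)) = (3/4)*(-61/2768) = -183/11072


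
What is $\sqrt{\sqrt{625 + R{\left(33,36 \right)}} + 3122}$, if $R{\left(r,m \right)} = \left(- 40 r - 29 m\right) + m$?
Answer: $\sqrt{3122 + i \sqrt{1703}} \approx 55.876 + 0.3693 i$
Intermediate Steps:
$R{\left(r,m \right)} = - 40 r - 28 m$
$\sqrt{\sqrt{625 + R{\left(33,36 \right)}} + 3122} = \sqrt{\sqrt{625 - 2328} + 3122} = \sqrt{\sqrt{-1703} + 3122} = \sqrt{i \sqrt{1703} + 3122} = \sqrt{3122 + i \sqrt{1703}}$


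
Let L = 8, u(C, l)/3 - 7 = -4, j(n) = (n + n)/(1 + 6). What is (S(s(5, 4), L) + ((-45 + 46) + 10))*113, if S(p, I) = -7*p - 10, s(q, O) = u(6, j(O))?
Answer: -7006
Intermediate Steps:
j(n) = 2*n/7 (j(n) = (2*n)/7 = (2*n)*(1/7) = 2*n/7)
u(C, l) = 9 (u(C, l) = 21 + 3*(-4) = 21 - 12 = 9)
s(q, O) = 9
S(p, I) = -10 - 7*p
(S(s(5, 4), L) + ((-45 + 46) + 10))*113 = ((-10 - 7*9) + ((-45 + 46) + 10))*113 = ((-10 - 63) + (1 + 10))*113 = (-73 + 11)*113 = -62*113 = -7006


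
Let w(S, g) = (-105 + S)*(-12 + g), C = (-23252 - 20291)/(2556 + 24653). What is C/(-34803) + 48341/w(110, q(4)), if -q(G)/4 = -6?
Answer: 15258915301529/18939096540 ≈ 805.68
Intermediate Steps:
q(G) = 24 (q(G) = -4*(-6) = 24)
C = -43543/27209 ≈ -1.6003
C/(-34803) + 48341/w(110, q(4)) = -43543/27209/(-34803) + 48341/(1260 - 105*24 - 12*110 + 110*24) = -43543/27209*(-1/34803) + 48341/(1260 - 2520 - 1320 + 2640) = 43543/946954827 + 48341/60 = 15258915301529/18939096540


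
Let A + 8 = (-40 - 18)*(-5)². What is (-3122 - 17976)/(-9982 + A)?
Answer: 959/520 ≈ 1.8442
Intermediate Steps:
A = -1458 (A = -8 + (-40 - 18)*(-5)² = -8 - 58*25 = -8 - 1450 = -1458)
(-3122 - 17976)/(-9982 + A) = (-3122 - 17976)/(-9982 - 1458) = -21098/(-11440) = -21098*(-1/11440) = 959/520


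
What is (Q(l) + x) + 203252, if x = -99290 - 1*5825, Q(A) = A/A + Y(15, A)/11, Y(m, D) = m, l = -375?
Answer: 1079533/11 ≈ 98139.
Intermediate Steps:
Q(A) = 26/11 (Q(A) = A/A + 15/11 = 1 + 15*(1/11) = 1 + 15/11 = 26/11)
x = -105115 (x = -99290 - 5825 = -105115)
(Q(l) + x) + 203252 = (26/11 - 105115) + 203252 = -1156239/11 + 203252 = 1079533/11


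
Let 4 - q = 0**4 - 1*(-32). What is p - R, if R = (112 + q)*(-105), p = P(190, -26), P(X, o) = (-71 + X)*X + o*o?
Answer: 32106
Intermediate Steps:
P(X, o) = o**2 + X*(-71 + X) (P(X, o) = X*(-71 + X) + o**2 = o**2 + X*(-71 + X))
p = 23286 (p = 190**2 + (-26)**2 - 71*190 = 36100 + 676 - 13490 = 23286)
q = -28 (q = 4 - (0**4 - 1*(-32)) = 4 - (0 + 32) = 4 - 1*32 = 4 - 32 = -28)
R = -8820 (R = (112 - 28)*(-105) = 84*(-105) = -8820)
p - R = 23286 - 1*(-8820) = 23286 + 8820 = 32106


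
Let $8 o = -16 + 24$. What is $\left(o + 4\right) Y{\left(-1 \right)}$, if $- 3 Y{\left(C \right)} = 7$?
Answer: $- \frac{35}{3} \approx -11.667$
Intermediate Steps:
$o = 1$ ($o = \frac{-16 + 24}{8} = \frac{1}{8} \cdot 8 = 1$)
$Y{\left(C \right)} = - \frac{7}{3}$ ($Y{\left(C \right)} = \left(- \frac{1}{3}\right) 7 = - \frac{7}{3}$)
$\left(o + 4\right) Y{\left(-1 \right)} = \left(1 + 4\right) \left(- \frac{7}{3}\right) = 5 \left(- \frac{7}{3}\right) = - \frac{35}{3}$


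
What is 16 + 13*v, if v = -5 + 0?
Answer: -49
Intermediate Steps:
v = -5
16 + 13*v = 16 + 13*(-5) = 16 - 65 = -49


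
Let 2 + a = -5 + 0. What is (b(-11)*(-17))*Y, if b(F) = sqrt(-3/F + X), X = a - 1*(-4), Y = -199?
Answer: 3383*I*sqrt(330)/11 ≈ 5586.8*I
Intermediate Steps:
a = -7 (a = -2 + (-5 + 0) = -2 - 5 = -7)
X = -3 (X = -7 - 1*(-4) = -7 + 4 = -3)
b(F) = sqrt(-3 - 3/F) (b(F) = sqrt(-3/F - 3) = sqrt(-3 - 3/F))
(b(-11)*(-17))*Y = ((sqrt(3)*sqrt((-1 - 1*(-11))/(-11)))*(-17))*(-199) = ((sqrt(3)*sqrt(-(-1 + 11)/11))*(-17))*(-199) = ((sqrt(3)*sqrt(-1/11*10))*(-17))*(-199) = ((sqrt(3)*sqrt(-10/11))*(-17))*(-199) = ((sqrt(3)*(I*sqrt(110)/11))*(-17))*(-199) = ((I*sqrt(330)/11)*(-17))*(-199) = -17*I*sqrt(330)/11*(-199) = 3383*I*sqrt(330)/11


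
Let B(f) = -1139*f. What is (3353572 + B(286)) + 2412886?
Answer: 5440704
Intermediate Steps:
(3353572 + B(286)) + 2412886 = (3353572 - 1139*286) + 2412886 = (3353572 - 325754) + 2412886 = 3027818 + 2412886 = 5440704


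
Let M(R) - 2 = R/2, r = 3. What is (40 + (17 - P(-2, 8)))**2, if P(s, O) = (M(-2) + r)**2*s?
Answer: 7921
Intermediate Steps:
M(R) = 2 + R/2
P(s, O) = 16*s (P(s, O) = ((2 + (1/2)*(-2)) + 3)**2*s = ((2 - 1) + 3)**2*s = (1 + 3)**2*s = 4**2*s = 16*s)
(40 + (17 - P(-2, 8)))**2 = (40 + (17 - 16*(-2)))**2 = (40 + (17 - 1*(-32)))**2 = (40 + (17 + 32))**2 = (40 + 49)**2 = 89**2 = 7921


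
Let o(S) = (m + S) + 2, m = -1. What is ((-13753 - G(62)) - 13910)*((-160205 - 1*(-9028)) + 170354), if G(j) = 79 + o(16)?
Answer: -532334343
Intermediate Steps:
o(S) = 1 + S (o(S) = (-1 + S) + 2 = 1 + S)
G(j) = 96 (G(j) = 79 + (1 + 16) = 79 + 17 = 96)
((-13753 - G(62)) - 13910)*((-160205 - 1*(-9028)) + 170354) = ((-13753 - 1*96) - 13910)*((-160205 - 1*(-9028)) + 170354) = ((-13753 - 96) - 13910)*((-160205 + 9028) + 170354) = (-13849 - 13910)*(-151177 + 170354) = -27759*19177 = -532334343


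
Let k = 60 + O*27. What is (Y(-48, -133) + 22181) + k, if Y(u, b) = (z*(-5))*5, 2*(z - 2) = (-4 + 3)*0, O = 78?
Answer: 24297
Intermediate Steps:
z = 2 (z = 2 + ((-4 + 3)*0)/2 = 2 + (-1*0)/2 = 2 + (1/2)*0 = 2 + 0 = 2)
Y(u, b) = -50 (Y(u, b) = (2*(-5))*5 = -10*5 = -50)
k = 2166 (k = 60 + 78*27 = 60 + 2106 = 2166)
(Y(-48, -133) + 22181) + k = (-50 + 22181) + 2166 = 22131 + 2166 = 24297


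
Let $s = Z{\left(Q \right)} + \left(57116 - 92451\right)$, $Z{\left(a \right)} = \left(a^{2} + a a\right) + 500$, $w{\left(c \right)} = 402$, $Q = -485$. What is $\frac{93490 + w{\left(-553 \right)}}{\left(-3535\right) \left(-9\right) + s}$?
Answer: $\frac{46946}{233715} \approx 0.20087$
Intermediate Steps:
$Z{\left(a \right)} = 500 + 2 a^{2}$ ($Z{\left(a \right)} = \left(a^{2} + a^{2}\right) + 500 = 2 a^{2} + 500 = 500 + 2 a^{2}$)
$s = 435615$ ($s = \left(500 + 2 \left(-485\right)^{2}\right) + \left(57116 - 92451\right) = \left(500 + 2 \cdot 235225\right) + \left(57116 - 92451\right) = \left(500 + 470450\right) - 35335 = 470950 - 35335 = 435615$)
$\frac{93490 + w{\left(-553 \right)}}{\left(-3535\right) \left(-9\right) + s} = \frac{93490 + 402}{\left(-3535\right) \left(-9\right) + 435615} = \frac{93892}{31815 + 435615} = \frac{93892}{467430} = 93892 \cdot \frac{1}{467430} = \frac{46946}{233715}$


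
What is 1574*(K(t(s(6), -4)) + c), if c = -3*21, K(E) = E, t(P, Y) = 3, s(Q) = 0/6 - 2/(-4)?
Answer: -94440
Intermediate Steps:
s(Q) = 1/2 (s(Q) = 0*(1/6) - 2*(-1/4) = 0 + 1/2 = 1/2)
c = -63
1574*(K(t(s(6), -4)) + c) = 1574*(3 - 63) = 1574*(-60) = -94440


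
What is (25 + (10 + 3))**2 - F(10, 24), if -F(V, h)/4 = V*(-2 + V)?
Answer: 1764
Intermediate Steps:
F(V, h) = -4*V*(-2 + V)
(25 + (10 + 3))**2 - F(10, 24) = (25 + (10 + 3))**2 - 4*10*(2 - 1*10) = (25 + 13)**2 - 4*10*(2 - 10) = 38**2 - 4*10*(-8) = 1444 - 1*(-320) = 1444 + 320 = 1764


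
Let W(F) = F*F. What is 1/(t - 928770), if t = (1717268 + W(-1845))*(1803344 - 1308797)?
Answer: 1/2532719160501 ≈ 3.9483e-13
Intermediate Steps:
W(F) = F**2
t = 2532720089271 (t = (1717268 + (-1845)**2)*(1803344 - 1308797) = (1717268 + 3404025)*494547 = 5121293*494547 = 2532720089271)
1/(t - 928770) = 1/(2532720089271 - 928770) = 1/2532719160501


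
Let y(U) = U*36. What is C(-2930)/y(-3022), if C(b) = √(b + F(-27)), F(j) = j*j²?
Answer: -I*√22613/108792 ≈ -0.0013822*I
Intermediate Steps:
F(j) = j³
y(U) = 36*U
C(b) = √(-19683 + b) (C(b) = √(b + (-27)³) = √(b - 19683) = √(-19683 + b))
C(-2930)/y(-3022) = √(-19683 - 2930)/((36*(-3022))) = √(-22613)/(-108792) = (I*√22613)*(-1/108792) = -I*√22613/108792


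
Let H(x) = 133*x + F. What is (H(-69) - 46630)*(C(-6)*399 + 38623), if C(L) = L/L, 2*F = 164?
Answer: -2174500950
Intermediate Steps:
F = 82 (F = (1/2)*164 = 82)
H(x) = 82 + 133*x (H(x) = 133*x + 82 = 82 + 133*x)
C(L) = 1
(H(-69) - 46630)*(C(-6)*399 + 38623) = ((82 + 133*(-69)) - 46630)*(1*399 + 38623) = ((82 - 9177) - 46630)*(399 + 38623) = (-9095 - 46630)*39022 = -55725*39022 = -2174500950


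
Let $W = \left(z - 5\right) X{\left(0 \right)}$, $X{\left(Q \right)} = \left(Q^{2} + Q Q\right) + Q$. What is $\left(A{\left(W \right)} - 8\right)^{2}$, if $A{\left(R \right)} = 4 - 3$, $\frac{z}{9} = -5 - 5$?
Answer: $49$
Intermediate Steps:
$X{\left(Q \right)} = Q + 2 Q^{2}$ ($X{\left(Q \right)} = \left(Q^{2} + Q^{2}\right) + Q = 2 Q^{2} + Q = Q + 2 Q^{2}$)
$z = -90$ ($z = 9 \left(-5 - 5\right) = 9 \left(-10\right) = -90$)
$W = 0$ ($W = \left(-90 - 5\right) 0 \left(1 + 2 \cdot 0\right) = - 95 \cdot 0 \left(1 + 0\right) = - 95 \cdot 0 \cdot 1 = \left(-95\right) 0 = 0$)
$A{\left(R \right)} = 1$
$\left(A{\left(W \right)} - 8\right)^{2} = \left(1 - 8\right)^{2} = \left(-7\right)^{2} = 49$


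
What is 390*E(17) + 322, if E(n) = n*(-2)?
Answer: -12938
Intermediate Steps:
E(n) = -2*n
390*E(17) + 322 = 390*(-2*17) + 322 = 390*(-34) + 322 = -13260 + 322 = -12938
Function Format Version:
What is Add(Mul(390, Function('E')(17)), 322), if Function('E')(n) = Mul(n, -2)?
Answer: -12938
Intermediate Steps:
Function('E')(n) = Mul(-2, n)
Add(Mul(390, Function('E')(17)), 322) = Add(Mul(390, Mul(-2, 17)), 322) = Add(Mul(390, -34), 322) = Add(-13260, 322) = -12938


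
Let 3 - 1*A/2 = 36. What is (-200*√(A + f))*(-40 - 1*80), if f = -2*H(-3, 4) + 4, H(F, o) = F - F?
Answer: 24000*I*√62 ≈ 1.8898e+5*I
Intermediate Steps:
A = -66 (A = 6 - 2*36 = 6 - 72 = -66)
H(F, o) = 0
f = 4 (f = -2*0 + 4 = 0 + 4 = 4)
(-200*√(A + f))*(-40 - 1*80) = (-200*√(-66 + 4))*(-40 - 1*80) = (-200*I*√62)*(-40 - 80) = -200*I*√62*(-120) = 24000*I*√62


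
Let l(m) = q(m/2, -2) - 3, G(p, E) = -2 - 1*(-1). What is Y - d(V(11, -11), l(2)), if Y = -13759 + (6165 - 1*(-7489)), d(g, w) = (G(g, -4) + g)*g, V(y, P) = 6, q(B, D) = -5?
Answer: -135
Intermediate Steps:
G(p, E) = -1 (G(p, E) = -2 + 1 = -1)
l(m) = -8 (l(m) = -5 - 3 = -8)
d(g, w) = g*(-1 + g) (d(g, w) = (-1 + g)*g = g*(-1 + g))
Y = -105 (Y = -13759 + (6165 + 7489) = -13759 + 13654 = -105)
Y - d(V(11, -11), l(2)) = -105 - 6*(-1 + 6) = -105 - 6*5 = -105 - 1*30 = -105 - 30 = -135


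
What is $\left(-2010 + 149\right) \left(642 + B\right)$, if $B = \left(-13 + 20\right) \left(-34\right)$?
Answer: $-751844$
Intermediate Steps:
$B = -238$ ($B = 7 \left(-34\right) = -238$)
$\left(-2010 + 149\right) \left(642 + B\right) = \left(-2010 + 149\right) \left(642 - 238\right) = \left(-1861\right) 404 = -751844$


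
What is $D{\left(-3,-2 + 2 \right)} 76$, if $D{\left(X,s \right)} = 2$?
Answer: $152$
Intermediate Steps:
$D{\left(-3,-2 + 2 \right)} 76 = 2 \cdot 76 = 152$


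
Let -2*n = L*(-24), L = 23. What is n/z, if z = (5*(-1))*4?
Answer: -69/5 ≈ -13.800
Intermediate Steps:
z = -20 (z = -5*4 = -20)
n = 276 (n = -23*(-24)/2 = -1/2*(-552) = 276)
n/z = 276/(-20) = 276*(-1/20) = -69/5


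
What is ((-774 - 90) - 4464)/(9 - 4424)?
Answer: 5328/4415 ≈ 1.2068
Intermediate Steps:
((-774 - 90) - 4464)/(9 - 4424) = (-864 - 4464)/(-4415) = -5328*(-1/4415) = 5328/4415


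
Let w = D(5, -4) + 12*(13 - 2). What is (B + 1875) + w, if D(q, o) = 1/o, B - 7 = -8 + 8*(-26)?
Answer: 7191/4 ≈ 1797.8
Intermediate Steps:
B = -209 (B = 7 + (-8 + 8*(-26)) = 7 + (-8 - 208) = 7 - 216 = -209)
w = 527/4 (w = 1/(-4) + 12*(13 - 2) = -1/4 + 12*11 = -1/4 + 132 = 527/4 ≈ 131.75)
(B + 1875) + w = (-209 + 1875) + 527/4 = 1666 + 527/4 = 7191/4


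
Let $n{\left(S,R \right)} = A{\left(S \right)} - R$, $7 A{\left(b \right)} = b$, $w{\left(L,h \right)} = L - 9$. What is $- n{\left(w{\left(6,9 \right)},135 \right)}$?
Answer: $\frac{948}{7} \approx 135.43$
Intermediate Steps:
$w{\left(L,h \right)} = -9 + L$ ($w{\left(L,h \right)} = L - 9 = -9 + L$)
$A{\left(b \right)} = \frac{b}{7}$
$n{\left(S,R \right)} = - R + \frac{S}{7}$ ($n{\left(S,R \right)} = \frac{S}{7} - R = - R + \frac{S}{7}$)
$- n{\left(w{\left(6,9 \right)},135 \right)} = - (\left(-1\right) 135 + \frac{-9 + 6}{7}) = - (-135 + \frac{1}{7} \left(-3\right)) = - (-135 - \frac{3}{7}) = \left(-1\right) \left(- \frac{948}{7}\right) = \frac{948}{7}$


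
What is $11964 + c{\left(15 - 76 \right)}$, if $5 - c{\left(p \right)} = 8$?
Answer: $11961$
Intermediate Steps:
$c{\left(p \right)} = -3$ ($c{\left(p \right)} = 5 - 8 = -3$)
$11964 + c{\left(15 - 76 \right)} = 11964 - 3 = 11961$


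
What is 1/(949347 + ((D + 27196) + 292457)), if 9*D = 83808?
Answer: 1/1278312 ≈ 7.8228e-7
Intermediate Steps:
D = 9312 (D = (⅑)*83808 = 9312)
1/(949347 + ((D + 27196) + 292457)) = 1/(949347 + ((9312 + 27196) + 292457)) = 1/(949347 + (36508 + 292457)) = 1/(949347 + 328965) = 1/1278312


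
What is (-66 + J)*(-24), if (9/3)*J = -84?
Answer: 2256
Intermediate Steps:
J = -28 (J = (⅓)*(-84) = -28)
(-66 + J)*(-24) = (-66 - 28)*(-24) = -94*(-24) = 2256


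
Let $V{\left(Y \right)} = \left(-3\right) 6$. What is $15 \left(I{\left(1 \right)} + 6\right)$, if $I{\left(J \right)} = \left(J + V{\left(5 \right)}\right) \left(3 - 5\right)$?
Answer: $600$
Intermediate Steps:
$V{\left(Y \right)} = -18$
$I{\left(J \right)} = 36 - 2 J$ ($I{\left(J \right)} = \left(J - 18\right) \left(3 - 5\right) = \left(-18 + J\right) \left(-2\right) = 36 - 2 J$)
$15 \left(I{\left(1 \right)} + 6\right) = 15 \left(\left(36 - 2\right) + 6\right) = 15 \left(34 + 6\right) = 15 \cdot 40 = 600$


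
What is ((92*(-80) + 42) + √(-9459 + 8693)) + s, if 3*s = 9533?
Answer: -12421/3 + I*√766 ≈ -4140.3 + 27.677*I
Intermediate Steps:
s = 9533/3 (s = (⅓)*9533 = 9533/3 ≈ 3177.7)
((92*(-80) + 42) + √(-9459 + 8693)) + s = ((92*(-80) + 42) + √(-9459 + 8693)) + 9533/3 = ((-7360 + 42) + √(-766)) + 9533/3 = (-7318 + I*√766) + 9533/3 = -12421/3 + I*√766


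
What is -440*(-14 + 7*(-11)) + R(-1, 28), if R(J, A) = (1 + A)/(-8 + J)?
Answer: 360331/9 ≈ 40037.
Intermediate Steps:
R(J, A) = (1 + A)/(-8 + J)
-440*(-14 + 7*(-11)) + R(-1, 28) = -440*(-14 + 7*(-11)) + (1 + 28)/(-8 - 1) = -440*(-14 - 77) + 29/(-9) = -440*(-91) - ⅑*29 = 40040 - 29/9 = 360331/9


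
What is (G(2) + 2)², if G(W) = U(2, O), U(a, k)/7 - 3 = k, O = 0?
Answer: 529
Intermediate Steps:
U(a, k) = 21 + 7*k
G(W) = 21 (G(W) = 21 + 7*0 = 21 + 0 = 21)
(G(2) + 2)² = (21 + 2)² = 23² = 529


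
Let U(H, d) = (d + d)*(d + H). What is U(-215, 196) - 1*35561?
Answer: -43009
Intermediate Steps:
U(H, d) = 2*d*(H + d) (U(H, d) = (2*d)*(H + d) = 2*d*(H + d))
U(-215, 196) - 1*35561 = 2*196*(-215 + 196) - 1*35561 = 2*196*(-19) - 35561 = -7448 - 35561 = -43009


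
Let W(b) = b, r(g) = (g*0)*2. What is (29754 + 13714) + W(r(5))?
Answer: 43468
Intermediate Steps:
r(g) = 0 (r(g) = 0*2 = 0)
(29754 + 13714) + W(r(5)) = (29754 + 13714) + 0 = 43468 + 0 = 43468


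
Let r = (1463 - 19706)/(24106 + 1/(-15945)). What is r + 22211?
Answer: 8536954939024/384370169 ≈ 22210.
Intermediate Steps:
r = -290884635/384370169 (r = -18243/(24106 - 1/15945) = -18243/384370169/15945 = -18243*15945/384370169 = -290884635/384370169 ≈ -0.75678)
r + 22211 = -290884635/384370169 + 22211 = 8536954939024/384370169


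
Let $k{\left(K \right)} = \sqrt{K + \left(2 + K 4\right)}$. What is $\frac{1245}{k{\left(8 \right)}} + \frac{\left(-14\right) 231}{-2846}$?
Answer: $\frac{1617}{1423} + \frac{415 \sqrt{42}}{14} \approx 193.24$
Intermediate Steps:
$k{\left(K \right)} = \sqrt{2 + 5 K}$ ($k{\left(K \right)} = \sqrt{K + \left(2 + 4 K\right)} = \sqrt{2 + 5 K}$)
$\frac{1245}{k{\left(8 \right)}} + \frac{\left(-14\right) 231}{-2846} = \frac{1245}{\sqrt{2 + 5 \cdot 8}} + \frac{\left(-14\right) 231}{-2846} = \frac{1245}{\sqrt{2 + 40}} - - \frac{1617}{1423} = \frac{1245}{\sqrt{42}} + \frac{1617}{1423} = 1245 \frac{\sqrt{42}}{42} + \frac{1617}{1423} = \frac{415 \sqrt{42}}{14} + \frac{1617}{1423} = \frac{1617}{1423} + \frac{415 \sqrt{42}}{14}$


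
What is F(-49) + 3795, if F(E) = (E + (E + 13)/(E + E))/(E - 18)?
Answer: 12461368/3283 ≈ 3795.7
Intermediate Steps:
F(E) = (E + (13 + E)/(2*E))/(-18 + E) (F(E) = (E + (13 + E)/((2*E)))/(-18 + E) = (E + (13 + E)*(1/(2*E)))/(-18 + E) = (E + (13 + E)/(2*E))/(-18 + E))
F(-49) + 3795 = (1/2)*(13 - 49 + 2*(-49)**2)/(-49*(-18 - 49)) + 3795 = (1/2)*(-1/49)*(13 - 49 + 2*2401)/(-67) + 3795 = (1/2)*(-1/49)*(-1/67)*(13 - 49 + 4802) + 3795 = (1/2)*(-1/49)*(-1/67)*4766 + 3795 = 2383/3283 + 3795 = 12461368/3283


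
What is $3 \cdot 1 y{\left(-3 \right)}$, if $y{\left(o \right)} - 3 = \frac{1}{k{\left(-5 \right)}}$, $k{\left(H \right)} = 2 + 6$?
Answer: $\frac{75}{8} \approx 9.375$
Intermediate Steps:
$k{\left(H \right)} = 8$
$y{\left(o \right)} = \frac{25}{8}$ ($y{\left(o \right)} = 3 + \frac{1}{8} = \frac{25}{8}$)
$3 \cdot 1 y{\left(-3 \right)} = 3 \cdot 1 \cdot \frac{25}{8} = 3 \cdot \frac{25}{8} = \frac{75}{8}$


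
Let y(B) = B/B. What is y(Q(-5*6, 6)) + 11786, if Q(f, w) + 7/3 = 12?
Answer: 11787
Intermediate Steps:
Q(f, w) = 29/3 (Q(f, w) = -7/3 + 12 = 29/3)
y(B) = 1
y(Q(-5*6, 6)) + 11786 = 1 + 11786 = 11787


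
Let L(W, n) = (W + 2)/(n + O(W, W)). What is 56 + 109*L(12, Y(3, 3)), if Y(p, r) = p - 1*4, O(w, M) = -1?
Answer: -707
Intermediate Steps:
Y(p, r) = -4 + p (Y(p, r) = p - 4 = -4 + p)
L(W, n) = (2 + W)/(-1 + n) (L(W, n) = (W + 2)/(n - 1) = (2 + W)/(-1 + n))
56 + 109*L(12, Y(3, 3)) = 56 + 109*((2 + 12)/(-1 + (-4 + 3))) = 56 + 109*(14/(-1 - 1)) = 56 + 109*(14/(-2)) = 56 + 109*(-1/2*14) = 56 + 109*(-7) = 56 - 763 = -707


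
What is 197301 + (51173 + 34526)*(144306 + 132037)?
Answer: 23682516058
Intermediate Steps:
197301 + (51173 + 34526)*(144306 + 132037) = 197301 + 85699*276343 = 197301 + 23682318757 = 23682516058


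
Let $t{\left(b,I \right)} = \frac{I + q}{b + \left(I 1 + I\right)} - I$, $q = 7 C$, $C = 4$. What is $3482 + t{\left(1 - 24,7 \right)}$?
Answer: $\frac{31240}{9} \approx 3471.1$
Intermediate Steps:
$q = 28$ ($q = 7 \cdot 4 = 28$)
$t{\left(b,I \right)} = - I + \frac{28 + I}{b + 2 I}$ ($t{\left(b,I \right)} = \frac{I + 28}{b + \left(I 1 + I\right)} - I = \frac{28 + I}{b + \left(I + I\right)} - I = \frac{28 + I}{b + 2 I} - I = - I + \frac{28 + I}{b + 2 I}$)
$3482 + t{\left(1 - 24,7 \right)} = 3482 + \frac{28 + 7 - 2 \cdot 7^{2} - 7 \left(1 - 24\right)}{\left(1 - 24\right) + 2 \cdot 7} = 3482 + \frac{28 + 7 - 98 - 7 \left(-23\right)}{-23 + 14} = 3482 + \frac{28 + 7 - 98 + 161}{-9} = 3482 - \frac{98}{9} = \frac{31240}{9}$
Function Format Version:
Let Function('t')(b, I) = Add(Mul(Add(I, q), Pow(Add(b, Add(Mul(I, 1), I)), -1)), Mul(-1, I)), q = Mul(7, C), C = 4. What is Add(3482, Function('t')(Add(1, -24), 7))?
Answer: Rational(31240, 9) ≈ 3471.1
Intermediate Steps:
q = 28 (q = Mul(7, 4) = 28)
Function('t')(b, I) = Add(Mul(-1, I), Mul(Pow(Add(b, Mul(2, I)), -1), Add(28, I))) (Function('t')(b, I) = Add(Mul(Add(I, 28), Pow(Add(b, Add(Mul(I, 1), I)), -1)), Mul(-1, I)) = Add(Mul(Add(28, I), Pow(Add(b, Add(I, I)), -1)), Mul(-1, I)) = Add(Mul(Add(28, I), Pow(Add(b, Mul(2, I)), -1)), Mul(-1, I)) = Add(Mul(Pow(Add(b, Mul(2, I)), -1), Add(28, I)), Mul(-1, I)) = Add(Mul(-1, I), Mul(Pow(Add(b, Mul(2, I)), -1), Add(28, I))))
Add(3482, Function('t')(Add(1, -24), 7)) = Add(3482, Mul(Pow(Add(Add(1, -24), Mul(2, 7)), -1), Add(28, 7, Mul(-2, Pow(7, 2)), Mul(-1, 7, Add(1, -24))))) = Add(3482, Mul(Pow(Add(-23, 14), -1), Add(28, 7, Mul(-2, 49), Mul(-1, 7, -23)))) = Add(3482, Mul(Pow(-9, -1), Add(28, 7, -98, 161))) = Add(3482, Mul(Rational(-1, 9), 98)) = Add(3482, Rational(-98, 9)) = Rational(31240, 9)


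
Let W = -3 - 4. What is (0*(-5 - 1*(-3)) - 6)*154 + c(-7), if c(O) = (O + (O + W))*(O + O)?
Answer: -630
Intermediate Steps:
W = -7
c(O) = 2*O*(-7 + 2*O) (c(O) = (O + (O - 7))*(O + O) = (O + (-7 + O))*(2*O) = (-7 + 2*O)*(2*O) = 2*O*(-7 + 2*O))
(0*(-5 - 1*(-3)) - 6)*154 + c(-7) = (0*(-5 - 1*(-3)) - 6)*154 + 2*(-7)*(-7 + 2*(-7)) = (0*(-5 + 3) - 6)*154 + 2*(-7)*(-7 - 14) = (0*(-2) - 6)*154 + 2*(-7)*(-21) = (0 - 6)*154 + 294 = -6*154 + 294 = -924 + 294 = -630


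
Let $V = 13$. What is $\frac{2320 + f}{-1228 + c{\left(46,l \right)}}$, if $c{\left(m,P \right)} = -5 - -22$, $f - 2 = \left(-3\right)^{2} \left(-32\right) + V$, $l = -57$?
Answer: $- \frac{2047}{1211} \approx -1.6903$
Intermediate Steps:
$f = -273$ ($f = 2 + \left(\left(-3\right)^{2} \left(-32\right) + 13\right) = 2 + \left(9 \left(-32\right) + 13\right) = 2 + \left(-288 + 13\right) = 2 - 275 = -273$)
$c{\left(m,P \right)} = 17$ ($c{\left(m,P \right)} = -5 + 22 = 17$)
$\frac{2320 + f}{-1228 + c{\left(46,l \right)}} = \frac{2320 - 273}{-1228 + 17} = \frac{2047}{-1211} = 2047 \left(- \frac{1}{1211}\right) = - \frac{2047}{1211}$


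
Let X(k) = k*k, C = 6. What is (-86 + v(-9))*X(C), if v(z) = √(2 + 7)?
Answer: -2988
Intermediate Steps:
v(z) = 3 (v(z) = √9 = 3)
X(k) = k²
(-86 + v(-9))*X(C) = (-86 + 3)*6² = -83*36 = -2988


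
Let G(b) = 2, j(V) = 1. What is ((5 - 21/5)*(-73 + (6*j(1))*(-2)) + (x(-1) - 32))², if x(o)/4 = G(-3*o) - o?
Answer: 7744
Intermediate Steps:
x(o) = 8 - 4*o (x(o) = 4*(2 - o) = 8 - 4*o)
((5 - 21/5)*(-73 + (6*j(1))*(-2)) + (x(-1) - 32))² = ((5 - 21/5)*(-73 + (6*1)*(-2)) + ((8 - 4*(-1)) - 32))² = ((5 - 21*⅕)*(-73 + 6*(-2)) + ((8 + 4) - 32))² = ((5 - 21/5)*(-73 - 12) + (12 - 32))² = ((⅘)*(-85) - 20)² = (-68 - 20)² = (-88)² = 7744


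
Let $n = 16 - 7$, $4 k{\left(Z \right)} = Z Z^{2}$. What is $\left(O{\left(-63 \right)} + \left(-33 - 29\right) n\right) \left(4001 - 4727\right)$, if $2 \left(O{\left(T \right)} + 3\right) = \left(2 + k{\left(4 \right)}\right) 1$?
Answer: $400752$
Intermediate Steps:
$k{\left(Z \right)} = \frac{Z^{3}}{4}$ ($k{\left(Z \right)} = \frac{Z Z^{2}}{4} = \frac{Z^{3}}{4}$)
$O{\left(T \right)} = 6$ ($O{\left(T \right)} = -3 + \frac{\left(2 + \frac{4^{3}}{4}\right) 1}{2} = -3 + \frac{\left(2 + \frac{1}{4} \cdot 64\right) 1}{2} = -3 + \frac{\left(2 + 16\right) 1}{2} = -3 + \frac{18 \cdot 1}{2} = -3 + \frac{1}{2} \cdot 18 = -3 + 9 = 6$)
$n = 9$ ($n = 16 - 7 = 9$)
$\left(O{\left(-63 \right)} + \left(-33 - 29\right) n\right) \left(4001 - 4727\right) = \left(6 + \left(-33 - 29\right) 9\right) \left(4001 - 4727\right) = \left(6 - 558\right) \left(4001 - 4727\right) = \left(6 - 558\right) \left(-726\right) = \left(-552\right) \left(-726\right) = 400752$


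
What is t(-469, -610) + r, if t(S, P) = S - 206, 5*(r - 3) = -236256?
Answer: -239616/5 ≈ -47923.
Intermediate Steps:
r = -236241/5 (r = 3 + (1/5)*(-236256) = 3 - 236256/5 = -236241/5 ≈ -47248.)
t(S, P) = -206 + S
t(-469, -610) + r = (-206 - 469) - 236241/5 = -675 - 236241/5 = -239616/5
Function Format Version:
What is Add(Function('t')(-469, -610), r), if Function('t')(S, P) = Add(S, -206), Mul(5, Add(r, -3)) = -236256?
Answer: Rational(-239616, 5) ≈ -47923.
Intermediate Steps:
r = Rational(-236241, 5) (r = Add(3, Mul(Rational(1, 5), -236256)) = Add(3, Rational(-236256, 5)) = Rational(-236241, 5) ≈ -47248.)
Function('t')(S, P) = Add(-206, S)
Add(Function('t')(-469, -610), r) = Add(Add(-206, -469), Rational(-236241, 5)) = Add(-675, Rational(-236241, 5)) = Rational(-239616, 5)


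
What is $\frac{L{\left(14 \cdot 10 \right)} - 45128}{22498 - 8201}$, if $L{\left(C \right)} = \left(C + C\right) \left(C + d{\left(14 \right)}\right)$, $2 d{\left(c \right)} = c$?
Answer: $- \frac{3968}{14297} \approx -0.27754$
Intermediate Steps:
$d{\left(c \right)} = \frac{c}{2}$
$L{\left(C \right)} = 2 C \left(7 + C\right)$ ($L{\left(C \right)} = \left(C + C\right) \left(C + \frac{1}{2} \cdot 14\right) = 2 C \left(C + 7\right) = 2 C \left(7 + C\right)$)
$\frac{L{\left(14 \cdot 10 \right)} - 45128}{22498 - 8201} = \frac{2 \cdot 14 \cdot 10 \left(7 + 14 \cdot 10\right) - 45128}{22498 - 8201} = \frac{2 \cdot 140 \left(7 + 140\right) - 45128}{14297} = \left(2 \cdot 140 \cdot 147 - 45128\right) \frac{1}{14297} = \left(41160 - 45128\right) \frac{1}{14297} = \left(-3968\right) \frac{1}{14297} = - \frac{3968}{14297}$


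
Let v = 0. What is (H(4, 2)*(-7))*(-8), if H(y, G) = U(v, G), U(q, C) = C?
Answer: 112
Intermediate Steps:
H(y, G) = G
(H(4, 2)*(-7))*(-8) = (2*(-7))*(-8) = -14*(-8) = 112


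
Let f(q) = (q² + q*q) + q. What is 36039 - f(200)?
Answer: -44161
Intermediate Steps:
f(q) = q + 2*q² (f(q) = (q² + q²) + q = 2*q² + q = q + 2*q²)
36039 - f(200) = 36039 - 200*(1 + 2*200) = 36039 - 200*(1 + 400) = 36039 - 200*401 = 36039 - 1*80200 = 36039 - 80200 = -44161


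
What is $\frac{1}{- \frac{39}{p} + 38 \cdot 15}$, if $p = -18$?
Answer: $\frac{6}{3433} \approx 0.0017477$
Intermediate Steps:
$\frac{1}{- \frac{39}{p} + 38 \cdot 15} = \frac{1}{- \frac{39}{-18} + 38 \cdot 15} = \frac{1}{\left(-39\right) \left(- \frac{1}{18}\right) + 570} = \frac{1}{\frac{13}{6} + 570} = \frac{1}{\frac{3433}{6}} = \frac{6}{3433}$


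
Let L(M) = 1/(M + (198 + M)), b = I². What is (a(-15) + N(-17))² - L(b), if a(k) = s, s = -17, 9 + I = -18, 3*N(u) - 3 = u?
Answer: 259133/552 ≈ 469.44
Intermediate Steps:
N(u) = 1 + u/3
I = -27 (I = -9 - 18 = -27)
a(k) = -17
b = 729 (b = (-27)² = 729)
L(M) = 1/(198 + 2*M)
(a(-15) + N(-17))² - L(b) = (-17 + (1 + (⅓)*(-17)))² - 1/(2*(99 + 729)) = (-17 + (1 - 17/3))² - 1/(2*828) = (-17 - 14/3)² - 1/(2*828) = (-65/3)² - 1*1/1656 = 4225/9 - 1/1656 = 259133/552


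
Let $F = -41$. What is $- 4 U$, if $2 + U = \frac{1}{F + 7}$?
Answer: $\frac{138}{17} \approx 8.1176$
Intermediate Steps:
$U = - \frac{69}{34}$ ($U = -2 + \frac{1}{-41 + 7} = -2 + \frac{1}{-34} = -2 - \frac{1}{34} = - \frac{69}{34} \approx -2.0294$)
$- 4 U = \left(-4\right) \left(- \frac{69}{34}\right) = \frac{138}{17}$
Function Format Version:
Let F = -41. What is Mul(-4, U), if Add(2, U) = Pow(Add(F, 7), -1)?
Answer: Rational(138, 17) ≈ 8.1176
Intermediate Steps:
U = Rational(-69, 34) (U = Add(-2, Pow(Add(-41, 7), -1)) = Add(-2, Pow(-34, -1)) = Add(-2, Rational(-1, 34)) = Rational(-69, 34) ≈ -2.0294)
Mul(-4, U) = Mul(-4, Rational(-69, 34)) = Rational(138, 17)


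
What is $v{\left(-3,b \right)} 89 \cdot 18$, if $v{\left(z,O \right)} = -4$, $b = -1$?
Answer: $-6408$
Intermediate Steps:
$v{\left(-3,b \right)} 89 \cdot 18 = \left(-4\right) 89 \cdot 18 = \left(-356\right) 18 = -6408$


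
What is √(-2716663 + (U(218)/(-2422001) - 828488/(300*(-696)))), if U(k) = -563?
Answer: I*√12062081956401592385450731/2107140870 ≈ 1648.2*I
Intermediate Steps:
√(-2716663 + (U(218)/(-2422001) - 828488/(300*(-696)))) = √(-2716663 + (-563/(-2422001) - 828488/(300*(-696)))) = √(-2716663 + (-563*(-1/2422001) - 828488/(-208800))) = √(-2716663 + (563/2422001 - 828488*(-1/208800))) = √(-2716663 + (563/2422001 + 103561/26100)) = √(-2716663 + 250839539861/63214226100) = √(-171731498279964439/63214226100) = I*√12062081956401592385450731/2107140870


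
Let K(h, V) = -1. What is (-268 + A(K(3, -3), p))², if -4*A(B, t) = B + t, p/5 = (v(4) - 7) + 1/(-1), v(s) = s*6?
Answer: 1324801/16 ≈ 82800.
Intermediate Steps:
v(s) = 6*s
p = 80 (p = 5*((6*4 - 7) + 1/(-1)) = 5*((24 - 7) - 1) = 5*(17 - 1) = 5*16 = 80)
A(B, t) = -B/4 - t/4 (A(B, t) = -(B + t)/4 = -B/4 - t/4)
(-268 + A(K(3, -3), p))² = (-268 + (-¼*(-1) - ¼*80))² = (-268 + (¼ - 20))² = (-268 - 79/4)² = (-1151/4)² = 1324801/16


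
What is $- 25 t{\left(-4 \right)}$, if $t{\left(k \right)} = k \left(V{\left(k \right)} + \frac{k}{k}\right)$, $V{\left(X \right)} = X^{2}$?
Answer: $1700$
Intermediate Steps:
$t{\left(k \right)} = k \left(1 + k^{2}\right)$ ($t{\left(k \right)} = k \left(k^{2} + \frac{k}{k}\right) = k \left(k^{2} + 1\right) = k \left(1 + k^{2}\right)$)
$- 25 t{\left(-4 \right)} = - 25 \left(-4 + \left(-4\right)^{3}\right) = - 25 \left(-4 - 64\right) = \left(-25\right) \left(-68\right) = 1700$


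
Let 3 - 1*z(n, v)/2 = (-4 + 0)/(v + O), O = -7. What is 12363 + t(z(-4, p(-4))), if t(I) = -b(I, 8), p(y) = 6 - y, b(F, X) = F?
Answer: 37063/3 ≈ 12354.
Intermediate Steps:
z(n, v) = 6 + 8/(-7 + v) (z(n, v) = 6 - 2*(-4 + 0)/(v - 7) = 6 - (-8)/(-7 + v) = 6 + 8/(-7 + v))
t(I) = -I
12363 + t(z(-4, p(-4))) = 12363 - 2*(-17 + 3*(6 - 1*(-4)))/(-7 + (6 - 1*(-4))) = 12363 - 2*(-17 + 3*(6 + 4))/(-7 + (6 + 4)) = 12363 - 2*(-17 + 3*10)/(-7 + 10) = 12363 - 2*(-17 + 30)/3 = 12363 - 2*13/3 = 12363 - 1*26/3 = 12363 - 26/3 = 37063/3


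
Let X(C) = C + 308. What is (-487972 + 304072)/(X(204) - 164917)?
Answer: 36780/32881 ≈ 1.1186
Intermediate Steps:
X(C) = 308 + C
(-487972 + 304072)/(X(204) - 164917) = (-487972 + 304072)/((308 + 204) - 164917) = -183900/(512 - 164917) = -183900/(-164405) = -183900*(-1/164405) = 36780/32881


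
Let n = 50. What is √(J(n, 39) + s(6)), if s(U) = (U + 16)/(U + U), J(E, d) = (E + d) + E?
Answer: 13*√30/6 ≈ 11.867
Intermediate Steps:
J(E, d) = d + 2*E
s(U) = (16 + U)/(2*U) (s(U) = (16 + U)/((2*U)) = (16 + U)*(1/(2*U)) = (16 + U)/(2*U))
√(J(n, 39) + s(6)) = √((39 + 2*50) + (½)*(16 + 6)/6) = √((39 + 100) + (½)*(⅙)*22) = √(139 + 11/6) = √(845/6) = 13*√30/6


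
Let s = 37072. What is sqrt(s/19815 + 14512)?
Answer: 4*sqrt(356165153430)/19815 ≈ 120.47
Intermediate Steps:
sqrt(s/19815 + 14512) = sqrt(37072/19815 + 14512) = sqrt(287592352/19815) = 4*sqrt(356165153430)/19815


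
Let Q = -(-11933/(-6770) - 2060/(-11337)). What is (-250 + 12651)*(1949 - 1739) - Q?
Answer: 199877147003521/76751490 ≈ 2.6042e+6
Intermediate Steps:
Q = -149230621/76751490 (Q = -(-11933*(-1/6770) - 2060*(-1/11337)) = -(11933/6770 + 2060/11337) = -1*149230621/76751490 = -149230621/76751490 ≈ -1.9443)
(-250 + 12651)*(1949 - 1739) - Q = (-250 + 12651)*(1949 - 1739) - 1*(-149230621/76751490) = 12401*210 + 149230621/76751490 = 2604210 + 149230621/76751490 = 199877147003521/76751490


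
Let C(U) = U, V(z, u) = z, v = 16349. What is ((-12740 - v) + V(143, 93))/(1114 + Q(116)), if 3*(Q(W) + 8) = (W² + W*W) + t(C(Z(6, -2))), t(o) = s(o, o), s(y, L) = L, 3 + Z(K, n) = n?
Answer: -28946/10075 ≈ -2.8731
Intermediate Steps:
Z(K, n) = -3 + n
t(o) = o
Q(W) = -29/3 + 2*W²/3 (Q(W) = -8 + ((W² + W*W) + (-3 - 2))/3 = -8 + ((W² + W²) - 5)/3 = -8 + (2*W² - 5)/3 = -8 + (-5 + 2*W²)/3 = -8 + (-5/3 + 2*W²/3) = -29/3 + 2*W²/3)
((-12740 - v) + V(143, 93))/(1114 + Q(116)) = ((-12740 - 1*16349) + 143)/(1114 + (-29/3 + (⅔)*116²)) = ((-12740 - 16349) + 143)/(1114 + (-29/3 + (⅔)*13456)) = (-29089 + 143)/(1114 + (-29/3 + 26912/3)) = -28946/(1114 + 8961) = -28946/10075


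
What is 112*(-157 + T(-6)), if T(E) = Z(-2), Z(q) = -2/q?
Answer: -17472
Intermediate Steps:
T(E) = 1 (T(E) = -2/(-2) = -2*(-1/2) = 1)
112*(-157 + T(-6)) = 112*(-157 + 1) = 112*(-156) = -17472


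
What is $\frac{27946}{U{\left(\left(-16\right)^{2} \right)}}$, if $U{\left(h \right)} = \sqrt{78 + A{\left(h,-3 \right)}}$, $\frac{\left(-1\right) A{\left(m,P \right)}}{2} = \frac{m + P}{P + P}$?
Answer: $\frac{27946 \sqrt{1461}}{487} \approx 2193.4$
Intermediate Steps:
$A{\left(m,P \right)} = - \frac{P + m}{P}$ ($A{\left(m,P \right)} = - 2 \frac{m + P}{P + P} = - 2 \frac{P + m}{2 P} = - \frac{P + m}{P}$)
$U{\left(h \right)} = \sqrt{77 + \frac{h}{3}}$ ($U{\left(h \right)} = \sqrt{78 + \frac{\left(-1\right) \left(-3\right) - h}{-3}} = \sqrt{78 - \frac{3 - h}{3}} = \sqrt{78 + \left(-1 + \frac{h}{3}\right)} = \sqrt{77 + \frac{h}{3}}$)
$\frac{27946}{U{\left(\left(-16\right)^{2} \right)}} = \frac{27946}{\frac{1}{3} \sqrt{693 + 3 \left(-16\right)^{2}}} = \frac{27946}{\frac{1}{3} \sqrt{693 + 3 \cdot 256}} = \frac{27946}{\frac{1}{3} \sqrt{693 + 768}} = \frac{27946}{\frac{1}{3} \sqrt{1461}} = 27946 \frac{\sqrt{1461}}{487} = \frac{27946 \sqrt{1461}}{487}$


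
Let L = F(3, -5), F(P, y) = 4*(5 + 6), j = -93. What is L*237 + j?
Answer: 10335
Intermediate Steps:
F(P, y) = 44 (F(P, y) = 4*11 = 44)
L = 44
L*237 + j = 44*237 - 93 = 10428 - 93 = 10335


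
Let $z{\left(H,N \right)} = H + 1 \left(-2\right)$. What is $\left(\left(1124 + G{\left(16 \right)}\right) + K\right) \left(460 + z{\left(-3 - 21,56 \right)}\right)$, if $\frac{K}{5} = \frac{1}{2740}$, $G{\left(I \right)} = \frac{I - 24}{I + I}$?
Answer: $\frac{66816036}{137} \approx 4.8771 \cdot 10^{5}$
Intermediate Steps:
$z{\left(H,N \right)} = -2 + H$ ($z{\left(H,N \right)} = H - 2 = -2 + H$)
$G{\left(I \right)} = \frac{-24 + I}{2 I}$
$K = \frac{1}{548}$ ($K = \frac{5}{2740} = 5 \cdot \frac{1}{2740} = \frac{1}{548} \approx 0.0018248$)
$\left(\left(1124 + G{\left(16 \right)}\right) + K\right) \left(460 + z{\left(-3 - 21,56 \right)}\right) = \left(\left(1124 + \frac{-24 + 16}{2 \cdot 16}\right) + \frac{1}{548}\right) \left(460 - 26\right) = \left(\left(1124 + \frac{1}{2} \cdot \frac{1}{16} \left(-8\right)\right) + \frac{1}{548}\right) \left(460 - 26\right) = \left(\left(1124 - \frac{1}{4}\right) + \frac{1}{548}\right) \left(460 - 26\right) = \left(\frac{4495}{4} + \frac{1}{548}\right) 434 = \frac{153954}{137} \cdot 434 = \frac{66816036}{137}$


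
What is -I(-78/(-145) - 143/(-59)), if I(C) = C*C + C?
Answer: -858721604/73188025 ≈ -11.733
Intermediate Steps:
I(C) = C + C² (I(C) = C² + C = C + C²)
-I(-78/(-145) - 143/(-59)) = -(-78/(-145) - 143/(-59))*(1 + (-78/(-145) - 143/(-59))) = -(-78*(-1/145) - 143*(-1/59))*(1 + (-78*(-1/145) - 143*(-1/59))) = -(78/145 + 143/59)*(1 + (78/145 + 143/59)) = -25337*(1 + 25337/8555)/8555 = -25337*33892/(8555*8555) = -1*858721604/73188025 = -858721604/73188025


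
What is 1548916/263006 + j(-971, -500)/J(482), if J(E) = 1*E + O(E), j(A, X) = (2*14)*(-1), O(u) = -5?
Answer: 365734382/62726931 ≈ 5.8306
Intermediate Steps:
j(A, X) = -28 (j(A, X) = 28*(-1) = -28)
J(E) = -5 + E (J(E) = 1*E - 5 = E - 5 = -5 + E)
1548916/263006 + j(-971, -500)/J(482) = 1548916/263006 - 28/(-5 + 482) = 1548916*(1/263006) - 28/477 = 774458/131503 - 28*1/477 = 774458/131503 - 28/477 = 365734382/62726931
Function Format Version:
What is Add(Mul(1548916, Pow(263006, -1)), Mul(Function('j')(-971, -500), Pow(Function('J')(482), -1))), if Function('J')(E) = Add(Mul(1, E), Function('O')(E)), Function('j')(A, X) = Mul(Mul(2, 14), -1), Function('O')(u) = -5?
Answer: Rational(365734382, 62726931) ≈ 5.8306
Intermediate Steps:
Function('j')(A, X) = -28 (Function('j')(A, X) = Mul(28, -1) = -28)
Function('J')(E) = Add(-5, E) (Function('J')(E) = Add(Mul(1, E), -5) = Add(E, -5) = Add(-5, E))
Add(Mul(1548916, Pow(263006, -1)), Mul(Function('j')(-971, -500), Pow(Function('J')(482), -1))) = Add(Mul(1548916, Pow(263006, -1)), Mul(-28, Pow(Add(-5, 482), -1))) = Add(Mul(1548916, Rational(1, 263006)), Mul(-28, Pow(477, -1))) = Add(Rational(774458, 131503), Mul(-28, Rational(1, 477))) = Add(Rational(774458, 131503), Rational(-28, 477)) = Rational(365734382, 62726931)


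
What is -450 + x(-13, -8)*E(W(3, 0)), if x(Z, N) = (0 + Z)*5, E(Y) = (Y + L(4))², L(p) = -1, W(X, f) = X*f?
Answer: -515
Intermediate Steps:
E(Y) = (-1 + Y)² (E(Y) = (Y - 1)² = (-1 + Y)²)
x(Z, N) = 5*Z (x(Z, N) = Z*5 = 5*Z)
-450 + x(-13, -8)*E(W(3, 0)) = -450 + (5*(-13))*(-1 + 3*0)² = -450 - 65*(-1 + 0)² = -450 - 65*(-1)² = -450 - 65*1 = -450 - 65 = -515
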